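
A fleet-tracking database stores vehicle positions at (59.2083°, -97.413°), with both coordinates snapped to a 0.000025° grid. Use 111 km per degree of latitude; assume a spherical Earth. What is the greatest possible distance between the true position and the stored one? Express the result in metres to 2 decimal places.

With a 0.000025° grid the true value lies within half a step, ±0.000025°/2 = ±1.25e-05°, of the stored one.
Latitude error → 1.25e-05 × 111000 = 1.3875 m along the meridian.
E–W at 59.2083°: 1.25e-05° × 111000 × cos 59.2083° = 1.25e-05 × 111000 × 0.5119 ≈ 0.710287 m.
Worst case both components are at the extreme and orthogonal: √(1.3875² + 0.710287²) ≈ 1.55874 m.

1.56 metres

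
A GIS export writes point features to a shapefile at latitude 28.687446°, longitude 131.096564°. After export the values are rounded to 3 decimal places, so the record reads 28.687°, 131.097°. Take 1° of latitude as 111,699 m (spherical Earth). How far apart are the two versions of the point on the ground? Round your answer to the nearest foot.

215 feet

The latitude changed by +0.000446° and the longitude by -0.000436°.
N–S: 0.000446° × 111699 m/° = 49.8178 m.
E–W at 28.687°: -0.000436° × 111699 × cos 28.687° = -0.000436 × 111699 × 0.8773 ≈ -42.723 m.
Distance: √(49.8178² + 42.723²) ≈ 65.6282 m.
In feet: 65.6282 m ÷ 0.3048 ≈ 215.32 ft.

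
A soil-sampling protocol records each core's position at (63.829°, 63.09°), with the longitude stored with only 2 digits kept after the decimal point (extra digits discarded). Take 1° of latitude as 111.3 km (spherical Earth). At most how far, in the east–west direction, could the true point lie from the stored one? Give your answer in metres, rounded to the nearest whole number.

491 metres

Truncating at 2 decimal places can drop up to a full unit in the last place, so the longitude may be off by as much as 0.01°.
Parallels shrink by cos φ, so at 63.829° a degree of longitude is 111300 × 0.4411 ≈ 49089 m.
So at most 0.01° × 49089 ≈ 490.89 m east–west.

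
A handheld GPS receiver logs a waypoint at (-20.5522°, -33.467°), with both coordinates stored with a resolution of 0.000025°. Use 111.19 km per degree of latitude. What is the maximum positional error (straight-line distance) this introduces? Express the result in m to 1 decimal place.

1.9 m

With a 0.000025° grid the true value lies within half a step, ±0.000025°/2 = ±1.25e-05°, of the stored one.
North–south component: 1.25e-05° × 111190 = 1.38987 m.
E–W at 20.5522°: 1.25e-05° × 111190 × cos 20.5522° = 1.25e-05 × 111190 × 0.9364 ≈ 1.30141 m.
Combining orthogonally: (1.38987² + 1.30141²)^½ ≈ 1.90406 m.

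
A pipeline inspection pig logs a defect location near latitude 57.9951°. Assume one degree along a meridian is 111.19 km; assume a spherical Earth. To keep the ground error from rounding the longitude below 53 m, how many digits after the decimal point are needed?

At 57.9951° one degree of longitude covers 111190 × cos 57.9951° ≈ 111190 × 0.5300 ≈ 58929.8 m.
With N decimal places the half-ulp bound is 0.5·10⁻ᴺ°, or 0.5·10⁻ᴺ × 58929.8 m on the ground.
Setting 29464.9 × 10⁻ᴺ ≤ 53 gives 10ᴺ ≥ 555.9, i.e. N ≥ 2.75.
N = 2 would give 295 m (too coarse); N = 3 gives 29.5 m ≤ 53 m.

3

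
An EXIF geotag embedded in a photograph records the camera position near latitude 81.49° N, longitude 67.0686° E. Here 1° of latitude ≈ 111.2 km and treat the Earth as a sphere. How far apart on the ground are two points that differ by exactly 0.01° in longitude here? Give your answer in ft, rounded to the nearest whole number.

540 ft

At 81.49° a degree of longitude is 111200 × cos 81.49° ≈ 16455.6 m, so 0.01° corresponds to 164.556 m.
In feet: 164.556 m ÷ 0.3048 ≈ 539.88 ft.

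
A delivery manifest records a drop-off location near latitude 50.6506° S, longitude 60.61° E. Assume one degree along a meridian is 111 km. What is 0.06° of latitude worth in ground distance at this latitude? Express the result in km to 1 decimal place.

0.06° × 111000 m/° = 6660 m.
That is 6660 m = 6.66 km.

6.7 km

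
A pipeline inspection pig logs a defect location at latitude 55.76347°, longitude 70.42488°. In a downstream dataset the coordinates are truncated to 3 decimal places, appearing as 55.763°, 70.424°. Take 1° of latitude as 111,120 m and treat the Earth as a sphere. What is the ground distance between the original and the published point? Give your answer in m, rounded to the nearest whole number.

Δlat = 55.76347 − 55.763 = +0.00047°; Δlon = 70.42488 − 70.424 = +0.00088°.
North–south shift: 0.00047 × 111120 = 52.2264 m.
East–west at this latitude: 0.00088° × 111120 × cos 55.763° ≈ 0.00088 × 62518 = 55.0159 m.
Combined displacement = (52.2264² + 55.0159²)^½ ≈ 75.8574 m.

76 m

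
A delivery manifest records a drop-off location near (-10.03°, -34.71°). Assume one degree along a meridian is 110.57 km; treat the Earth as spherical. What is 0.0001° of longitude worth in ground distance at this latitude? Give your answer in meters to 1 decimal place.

One degree of longitude here spans 110570 × cos 10.03° = 110570 × 0.9847 ≈ 108880 m; 0.0001° of that is 10.888 m.

10.9 meters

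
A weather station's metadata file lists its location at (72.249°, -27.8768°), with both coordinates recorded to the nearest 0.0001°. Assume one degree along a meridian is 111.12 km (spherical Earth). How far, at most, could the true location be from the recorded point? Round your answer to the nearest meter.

6 meters

Rounding to 4 decimal places leaves each coordinate within ±5e-05° of the true value.
Latitude error → 5e-05 × 111120 = 5.556 m along the meridian.
E–W at 72.249°: 5e-05° × 111120 × cos 72.249° = 5e-05 × 111120 × 0.3049 ≈ 1.69392 m.
The two errors are perpendicular, so the maximum displacement is √(5.556² + 1.69392²) ≈ 5.80848 m.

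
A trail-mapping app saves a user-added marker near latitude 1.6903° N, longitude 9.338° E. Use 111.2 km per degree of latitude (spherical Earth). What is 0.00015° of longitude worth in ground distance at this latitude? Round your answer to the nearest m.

One degree of longitude here spans 111200 × cos 1.6903° = 111200 × 0.9996 ≈ 111152 m; 0.00015° of that is 16.6727 m.

17 m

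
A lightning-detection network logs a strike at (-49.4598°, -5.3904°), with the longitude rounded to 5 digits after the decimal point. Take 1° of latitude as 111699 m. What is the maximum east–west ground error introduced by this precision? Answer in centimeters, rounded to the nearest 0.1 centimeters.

Rounding to 5 decimal places leaves the longitude within ±5e-06° of the true value.
At latitude 49.4598° a degree of longitude spans 111699 m × cos 49.4598° = 111699 × 0.6500 ≈ 72602.3 m.
So at most 5e-06° × 72602.3 ≈ 0.363011 m east–west.
That is 0.363011 m = 36.301 cm.

36.3 centimeters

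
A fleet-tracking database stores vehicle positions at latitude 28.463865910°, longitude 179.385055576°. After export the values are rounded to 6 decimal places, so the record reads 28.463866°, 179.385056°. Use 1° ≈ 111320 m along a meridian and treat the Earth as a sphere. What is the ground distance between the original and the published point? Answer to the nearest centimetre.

4 centimetres

Δlat = 28.463865910 − 28.463866 = -0.000000090°; Δlon = 179.385055576 − 179.385056 = -0.000000424°.
North–south shift: -0.000000090 × 111320 = -0.0100188 m.
E–W at 28.4639°: -0.000000424° × 111320 × cos 28.4639° = -0.000000424 × 111320 × 0.8791 ≈ -0.0414941 m.
Combined displacement = (0.0100188² + 0.0414941²)^½ ≈ 0.0426865 m.
That is 0.0426865 m = 4.2686 cm.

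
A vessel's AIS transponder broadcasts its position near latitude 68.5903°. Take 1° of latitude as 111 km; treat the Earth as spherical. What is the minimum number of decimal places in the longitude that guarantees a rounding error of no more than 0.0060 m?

7

At 68.5903° one degree of longitude covers 111000 × cos 68.5903° ≈ 111000 × 0.3650 ≈ 40518.8 m.
N decimal places → at most half a unit in the last place, 0.5 × 10⁻ᴺ° = 40518.8/2 × 10⁻ᴺ m.
Need 0.5 × 40518.8 × 10⁻ᴺ ≤ 0.0060 → 10⁻ᴺ ≤ 2.962e-07, so N ≥ 6.53.
N = 6 would give 0.0203 m (too coarse); N = 7 gives 0.00203 m ≤ 0.0060 m.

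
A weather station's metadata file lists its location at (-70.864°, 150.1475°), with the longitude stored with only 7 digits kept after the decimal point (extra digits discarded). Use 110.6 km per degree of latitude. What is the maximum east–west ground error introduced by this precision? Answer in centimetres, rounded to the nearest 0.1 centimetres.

Truncating at 7 decimal places can drop up to a full unit in the last place, so the longitude may be off by as much as 1e-07°.
Parallels shrink by cos φ, so at 70.864° a degree of longitude is 110600 × 0.3278 ≈ 36256 m.
Maximum E–W displacement: 1e-07 × 36256 = 0.0036256 m.
That is 0.0036256 m = 0.36256 cm.

0.4 centimetres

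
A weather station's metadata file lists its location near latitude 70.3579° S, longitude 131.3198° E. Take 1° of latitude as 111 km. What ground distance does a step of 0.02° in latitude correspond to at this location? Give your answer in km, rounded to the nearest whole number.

2 km

Along a meridian 0.02° is 0.02 × 111000 = 2220 m.
That is 2220 m = 2.22 km.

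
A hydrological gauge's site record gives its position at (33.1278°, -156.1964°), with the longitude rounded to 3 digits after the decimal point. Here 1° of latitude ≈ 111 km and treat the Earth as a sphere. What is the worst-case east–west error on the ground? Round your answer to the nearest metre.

Rounding to 3 decimal places leaves the longitude within ±0.0005° of the true value.
At latitude 33.1278° a degree of longitude spans 111000 m × cos 33.1278° = 111000 × 0.8375 ≈ 92957.4 m.
So at most 0.0005° × 92957.4 ≈ 46.4787 m east–west.

46 metres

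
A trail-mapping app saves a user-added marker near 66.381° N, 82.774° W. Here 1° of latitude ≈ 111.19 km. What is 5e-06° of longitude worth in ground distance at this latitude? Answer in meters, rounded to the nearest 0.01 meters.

5e-06° of longitude at 66.381° is 5e-06 × 111190 × cos 66.381° ≈ 5e-06 × 44548.6 = 0.222743 m.

0.22 meters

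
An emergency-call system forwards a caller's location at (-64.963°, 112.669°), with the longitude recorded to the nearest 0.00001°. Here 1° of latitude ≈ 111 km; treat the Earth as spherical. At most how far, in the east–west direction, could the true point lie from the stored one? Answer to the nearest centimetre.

23 centimetres

Rounding to 5 decimal places leaves the longitude within ±5e-06° of the true value.
Parallels shrink by cos φ, so at 64.963° a degree of longitude is 111000 × 0.4232 ≈ 46975.6 m.
East–west error: 5e-06° × 46975.6 m/° ≈ 0.234878 m.
That is 0.234878 m = 23.488 cm.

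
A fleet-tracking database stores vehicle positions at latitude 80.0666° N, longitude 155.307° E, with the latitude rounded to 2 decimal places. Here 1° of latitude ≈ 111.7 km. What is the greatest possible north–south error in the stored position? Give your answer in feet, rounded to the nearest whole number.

Rounding to 2 decimal places leaves the latitude within ±0.005° of the true value.
North–south distance: 0.005° × 111700 m/° = 558.5 m.
In feet: 558.5 m ÷ 0.3048 ≈ 1832.3 ft.

1832 feet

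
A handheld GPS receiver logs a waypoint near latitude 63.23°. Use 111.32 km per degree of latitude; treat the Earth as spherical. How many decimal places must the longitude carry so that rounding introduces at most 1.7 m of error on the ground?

5 decimal places

At 63.23° one degree of longitude covers 111320 × cos 63.23° ≈ 111320 × 0.4504 ≈ 50139.7 m.
Rounding to N decimal places gives at most 0.5 × 10⁻ᴺ degrees of error, i.e. 0.5 × 10⁻ᴺ × 50139.7 m.
Setting 25069.8 × 10⁻ᴺ ≤ 1.7 gives 10ᴺ ≥ 1.475e+04, i.e. N ≥ 4.17.
At 4 places the error can reach 2.51 m, but 5 places keeps it to 0.251 m.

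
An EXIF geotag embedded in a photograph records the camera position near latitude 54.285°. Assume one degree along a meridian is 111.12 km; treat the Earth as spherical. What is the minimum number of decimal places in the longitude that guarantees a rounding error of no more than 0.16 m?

6

At 54.285° one degree of longitude covers 111120 × cos 54.285° ≈ 111120 × 0.5838 ≈ 64866.7 m.
N decimal places → at most half a unit in the last place, 0.5 × 10⁻ᴺ° = 64866.7/2 × 10⁻ᴺ m.
Need 0.5 × 64866.7 × 10⁻ᴺ ≤ 0.16 → 10⁻ᴺ ≤ 4.933e-06, so N ≥ 5.31.
So 6 decimal places suffice (0.0324 m); 5 would allow up to 0.324 m.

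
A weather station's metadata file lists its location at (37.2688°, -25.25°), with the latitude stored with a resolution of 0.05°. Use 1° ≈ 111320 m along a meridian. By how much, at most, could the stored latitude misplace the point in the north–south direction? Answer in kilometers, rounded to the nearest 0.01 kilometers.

2.78 kilometers

With a 0.05° grid the true value lies within half a step, ±0.05°/2 = ±0.025°, of the stored one.
So the N–S error is at most 0.025 × 111320 = 2783 m.
That is 2783 m = 2.783 km.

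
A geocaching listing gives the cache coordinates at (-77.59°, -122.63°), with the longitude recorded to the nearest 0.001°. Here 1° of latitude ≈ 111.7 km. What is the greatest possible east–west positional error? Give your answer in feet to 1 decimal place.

Rounding to 3 decimal places leaves the longitude within ±0.0005° of the true value.
Parallels shrink by cos φ, so at 77.59° a degree of longitude is 111700 × 0.2149 ≈ 24005 m.
Maximum E–W displacement: 0.0005 × 24005 = 12.0025 m.
In feet: 12.0025 m ÷ 0.3048 ≈ 39.378 ft.

39.4 feet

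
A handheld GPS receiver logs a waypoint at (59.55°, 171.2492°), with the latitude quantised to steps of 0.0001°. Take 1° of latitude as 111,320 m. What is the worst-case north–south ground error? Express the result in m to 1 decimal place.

With a 0.0001° grid the true value lies within half a step, ±0.0001°/2 = ±5e-05°, of the stored one.
Along the meridian that is 5e-05° × 111320 m/° = 5.566 m.

5.6 m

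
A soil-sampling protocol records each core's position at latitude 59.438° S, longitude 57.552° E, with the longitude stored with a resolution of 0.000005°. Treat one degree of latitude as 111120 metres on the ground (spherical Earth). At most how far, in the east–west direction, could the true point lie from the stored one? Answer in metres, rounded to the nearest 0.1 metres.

With a 0.000005° grid the true value lies within half a step, ±0.000005°/2 = ±2.5e-06°, of the stored one.
One degree of longitude at 59.438° is 111120 × cos 59.438° ≈ 111120 × 0.5085 = 56501.2 m.
East–west error: 2.5e-06° × 56501.2 m/° ≈ 0.141253 m.

0.1 metres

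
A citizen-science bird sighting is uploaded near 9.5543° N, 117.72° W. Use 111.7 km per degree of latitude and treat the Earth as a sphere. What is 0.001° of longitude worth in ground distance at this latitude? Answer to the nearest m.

0.001° of longitude at 9.5543° is 0.001 × 111700 × cos 9.5543° ≈ 0.001 × 110151 = 110.151 m.

110 m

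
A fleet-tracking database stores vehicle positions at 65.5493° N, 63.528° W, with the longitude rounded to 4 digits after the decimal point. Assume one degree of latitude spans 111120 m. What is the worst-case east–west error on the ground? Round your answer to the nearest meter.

2 meters

Rounding to 4 decimal places leaves the longitude within ±5e-05° of the true value.
At latitude 65.5493° a degree of longitude spans 111120 m × cos 65.5493° = 111120 × 0.4139 ≈ 45993.7 m.
East–west error: 5e-05° × 45993.7 m/° ≈ 2.29968 m.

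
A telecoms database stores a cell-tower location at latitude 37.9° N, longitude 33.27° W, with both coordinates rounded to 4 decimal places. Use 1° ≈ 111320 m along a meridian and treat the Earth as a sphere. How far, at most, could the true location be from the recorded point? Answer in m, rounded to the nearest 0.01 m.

Rounding to 4 decimal places leaves each coordinate within ±5e-05° of the true value.
Latitude error → 5e-05 × 111320 = 5.566 m along the meridian.
East–west component at 37.9°: 5e-05° × 111320 × cos 37.9° ≈ 5e-05 × 87840.8 ≈ 4.39204 m.
Combining orthogonally: (5.566² + 4.39204²)^½ ≈ 7.09016 m.

7.09 m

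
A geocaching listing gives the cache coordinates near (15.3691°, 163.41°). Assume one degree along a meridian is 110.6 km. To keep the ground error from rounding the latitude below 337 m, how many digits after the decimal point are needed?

One degree of latitude covers 110600 m.
N decimal places → at most half a unit in the last place, 0.5 × 10⁻ᴺ° = 110600/2 × 10⁻ᴺ m.
Need 0.5 × 110600 × 10⁻ᴺ ≤ 337 → 10⁻ᴺ ≤ 6.094e-03, so N ≥ 2.22.
So 3 decimal places suffice (55.3 m); 2 would allow up to 553 m.

3 decimal places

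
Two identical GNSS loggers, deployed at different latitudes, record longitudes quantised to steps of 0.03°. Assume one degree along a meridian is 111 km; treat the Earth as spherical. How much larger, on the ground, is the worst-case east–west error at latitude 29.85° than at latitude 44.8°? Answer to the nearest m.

263 m

With a 0.03° grid the true value lies within half a step, ±0.03°/2 = ±0.015°, of the stored one.
Error at 29.85° = 0.015° × 111000 × cos 29.85° ≈ 1665 × 0.8673 = 1444.1 m.
At 44.8°: 0.015° × 111000 × cos 44.8° = 0.015 × 111000 × 0.7096 ≈ 1181.4 m.
So the lower-latitude error exceeds the higher by 1444.1 − 1181.4 = 262.67 m.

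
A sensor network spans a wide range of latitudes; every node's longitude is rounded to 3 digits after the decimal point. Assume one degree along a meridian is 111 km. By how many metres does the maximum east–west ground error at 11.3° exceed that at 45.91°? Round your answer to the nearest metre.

Rounding to 3 decimal places leaves the longitude within ±0.0005° of the true value.
At 11.3°: 0.0005° × 111000 × cos 11.3° = 0.0005 × 111000 × 0.9806 ≈ 54.424 m.
Error at 45.91° = 0.0005° × 111000 × cos 45.91° ≈ 55.5 × 0.6958 = 38.616 m.
Difference: 54.424 − 38.616 = 15.808 m.

16 metres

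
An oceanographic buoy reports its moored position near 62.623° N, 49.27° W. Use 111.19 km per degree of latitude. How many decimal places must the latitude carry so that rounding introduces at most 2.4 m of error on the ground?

5 decimal places

One degree of latitude covers 111190 m.
With N decimal places the half-ulp bound is 0.5·10⁻ᴺ°, or 0.5·10⁻ᴺ × 111190 m on the ground.
Setting 55595 × 10⁻ᴺ ≤ 2.4 gives 10ᴺ ≥ 2.316e+04, i.e. N ≥ 4.36.
So 5 decimal places suffice (0.556 m); 4 would allow up to 5.56 m.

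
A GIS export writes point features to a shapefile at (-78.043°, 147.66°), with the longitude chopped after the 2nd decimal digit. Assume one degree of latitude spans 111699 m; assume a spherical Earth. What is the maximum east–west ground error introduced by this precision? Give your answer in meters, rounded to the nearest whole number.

231 meters

Truncating at 2 decimal places can drop up to a full unit in the last place, so the longitude may be off by as much as 0.01°.
Parallels shrink by cos φ, so at 78.043° a degree of longitude is 111699 × 0.2072 ≈ 23141.5 m.
Maximum E–W displacement: 0.01 × 23141.5 = 231.415 m.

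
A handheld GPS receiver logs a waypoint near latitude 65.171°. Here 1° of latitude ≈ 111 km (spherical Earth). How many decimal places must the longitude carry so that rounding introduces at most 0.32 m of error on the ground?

5

At 65.171° one degree of longitude covers 111000 × cos 65.171° ≈ 111000 × 0.4199 ≈ 46610.2 m.
With N decimal places the half-ulp bound is 0.5·10⁻ᴺ°, or 0.5·10⁻ᴺ × 46610.2 m on the ground.
Need 0.5 × 46610.2 × 10⁻ᴺ ≤ 0.32 → 10⁻ᴺ ≤ 1.373e-05, so N ≥ 4.86.
N = 4 would give 2.33 m (too coarse); N = 5 gives 0.233 m ≤ 0.32 m.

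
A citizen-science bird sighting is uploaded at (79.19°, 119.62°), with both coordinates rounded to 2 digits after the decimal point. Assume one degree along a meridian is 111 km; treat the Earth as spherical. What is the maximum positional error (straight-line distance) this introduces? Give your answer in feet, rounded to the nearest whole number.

Rounding to 2 decimal places leaves each coordinate within ±0.005° of the true value.
North–south component: 0.005° × 111000 = 555 m.
East–west component at 79.19°: 0.005° × 111000 × cos 79.19° ≈ 0.005 × 20818.4 ≈ 104.092 m.
Combining orthogonally: (555² + 104.092²)^½ ≈ 564.677 m.
Converting: 564.677 m × 3.2808 ft/m ≈ 1852.6 ft.

1853 feet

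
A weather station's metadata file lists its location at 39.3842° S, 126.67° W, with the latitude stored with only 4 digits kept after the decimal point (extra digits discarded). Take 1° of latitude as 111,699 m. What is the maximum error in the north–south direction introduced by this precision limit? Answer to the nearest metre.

Truncating at 4 decimal places can drop up to a full unit in the last place, so the latitude may be off by as much as 0.0001°.
North–south distance: 0.0001° × 111699 m/° = 11.1699 m.

11 metres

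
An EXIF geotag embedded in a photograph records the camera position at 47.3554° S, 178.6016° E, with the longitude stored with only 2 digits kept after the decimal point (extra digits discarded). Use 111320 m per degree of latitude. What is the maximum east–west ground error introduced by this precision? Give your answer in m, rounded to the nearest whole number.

754 m

Truncating at 2 decimal places can drop up to a full unit in the last place, so the longitude may be off by as much as 0.01°.
At latitude 47.3554° a degree of longitude spans 111320 m × cos 47.3554° = 111320 × 0.6774 ≈ 75413.6 m.
So at most 0.01° × 75413.6 ≈ 754.136 m east–west.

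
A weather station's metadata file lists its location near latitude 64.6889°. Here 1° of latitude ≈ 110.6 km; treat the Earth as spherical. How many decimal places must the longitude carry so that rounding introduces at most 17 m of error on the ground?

At 64.6889° one degree of longitude covers 110600 × cos 64.6889° ≈ 110600 × 0.4275 ≈ 47285.2 m.
Rounding to N decimal places gives at most 0.5 × 10⁻ᴺ degrees of error, i.e. 0.5 × 10⁻ᴺ × 47285.2 m.
Need 0.5 × 47285.2 × 10⁻ᴺ ≤ 17 → 10⁻ᴺ ≤ 7.190e-04, so N ≥ 3.14.
At 3 places the error can reach 23.6 m, but 4 places keeps it to 2.36 m.

4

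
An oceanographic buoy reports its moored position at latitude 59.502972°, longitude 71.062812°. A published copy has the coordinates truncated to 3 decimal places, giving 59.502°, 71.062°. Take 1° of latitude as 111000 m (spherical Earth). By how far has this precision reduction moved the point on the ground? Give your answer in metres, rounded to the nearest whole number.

Δlat = 59.502972 − 59.502 = +0.000972°; Δlon = 71.062812 − 71.062 = +0.000812°.
North–south shift: 0.000972 × 111000 = 107.892 m.
E–W at 59.502°: 0.000812° × 111000 × cos 59.502° = 0.000812 × 111000 × 0.5075 ≈ 45.7427 m.
Hypotenuse of the two orthogonal shifts: √(107.892² + 45.7427²) = 117.188 m.

117 metres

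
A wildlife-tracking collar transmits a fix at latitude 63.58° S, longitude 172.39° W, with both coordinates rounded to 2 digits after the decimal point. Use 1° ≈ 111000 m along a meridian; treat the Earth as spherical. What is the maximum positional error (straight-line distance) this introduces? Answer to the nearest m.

Rounding to 2 decimal places leaves each coordinate within ±0.005° of the true value.
Latitude error → 0.005 × 111000 = 555 m along the meridian.
Longitude error → 0.005 × 111000 × cos 63.58° = 0.005 × 111000 × 0.4449 ≈ 246.946 m.
The two errors are perpendicular, so the maximum displacement is √(555² + 246.946²) ≈ 607.46 m.

607 m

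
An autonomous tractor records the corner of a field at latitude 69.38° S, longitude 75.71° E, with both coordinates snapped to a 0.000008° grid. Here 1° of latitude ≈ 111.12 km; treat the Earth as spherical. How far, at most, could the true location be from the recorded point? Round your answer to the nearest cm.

47 cm

With a 0.000008° grid the true value lies within half a step, ±0.000008°/2 = ±4e-06°, of the stored one.
N–S: 4e-06° × 111120 m/° = 0.44448 m.
E–W at 69.38°: 4e-06° × 111120 × cos 69.38° = 4e-06 × 111120 × 0.3522 ≈ 0.156532 m.
Worst case both components are at the extreme and orthogonal: √(0.44448² + 0.156532²) ≈ 0.471237 m.
That is 0.471237 m = 47.124 cm.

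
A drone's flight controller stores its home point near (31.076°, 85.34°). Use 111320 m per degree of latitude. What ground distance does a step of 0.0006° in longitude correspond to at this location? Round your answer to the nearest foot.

188 feet

At 31.076° a degree of longitude is 111320 × cos 31.076° ≈ 95343.7 m, so 0.0006° corresponds to 57.2062 m.
In feet: 57.2062 m ÷ 0.3048 ≈ 187.68 ft.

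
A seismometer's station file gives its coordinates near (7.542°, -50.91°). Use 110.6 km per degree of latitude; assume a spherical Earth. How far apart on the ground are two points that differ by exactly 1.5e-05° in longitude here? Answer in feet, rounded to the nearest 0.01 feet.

One degree of longitude here spans 110600 × cos 7.542° = 110600 × 0.9913 ≈ 109643 m; 1.5e-05° of that is 1.64465 m.
Converting: 1.64465 m × 3.2808 ft/m ≈ 5.3958 ft.

5.40 feet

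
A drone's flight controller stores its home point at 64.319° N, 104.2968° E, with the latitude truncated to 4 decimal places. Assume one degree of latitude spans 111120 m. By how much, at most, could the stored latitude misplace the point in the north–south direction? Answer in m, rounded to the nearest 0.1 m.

Truncating at 4 decimal places can drop up to a full unit in the last place, so the latitude may be off by as much as 0.0001°.
North–south distance: 0.0001° × 111120 m/° = 11.112 m.

11.1 m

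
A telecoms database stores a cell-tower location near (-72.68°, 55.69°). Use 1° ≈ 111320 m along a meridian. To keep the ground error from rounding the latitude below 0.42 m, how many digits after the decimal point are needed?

6 decimal places

One degree of latitude covers 111320 m.
With N decimal places the half-ulp bound is 0.5·10⁻ᴺ°, or 0.5·10⁻ᴺ × 111320 m on the ground.
Need 0.5 × 111320 × 10⁻ᴺ ≤ 0.42 → 10⁻ᴺ ≤ 7.546e-06, so N ≥ 5.12.
At 5 places the error can reach 0.557 m, but 6 places keeps it to 0.0557 m.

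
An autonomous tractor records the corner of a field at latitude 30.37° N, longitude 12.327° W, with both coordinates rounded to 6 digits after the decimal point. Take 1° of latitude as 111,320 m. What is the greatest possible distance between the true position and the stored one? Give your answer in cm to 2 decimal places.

7.35 cm

Rounding to 6 decimal places leaves each coordinate within ±5e-07° of the true value.
North–south component: 5e-07° × 111320 = 0.05566 m.
Longitude error → 5e-07 × 111320 × cos 30.37° = 5e-07 × 111320 × 0.8628 ≈ 0.0480223 m.
The two errors are perpendicular, so the maximum displacement is √(0.05566² + 0.0480223²) ≈ 0.0735131 m.
That is 0.0735131 m = 7.3513 cm.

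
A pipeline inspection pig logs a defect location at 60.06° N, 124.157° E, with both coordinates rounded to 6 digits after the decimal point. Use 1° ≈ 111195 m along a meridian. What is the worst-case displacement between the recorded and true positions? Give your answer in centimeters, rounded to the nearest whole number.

6 centimeters

Rounding to 6 decimal places leaves each coordinate within ±5e-07° of the true value.
Latitude error → 5e-07 × 111195 = 0.0555975 m along the meridian.
Longitude error → 5e-07 × 111195 × cos 60.06° = 5e-07 × 111195 × 0.4991 ≈ 0.0277483 m.
Combining orthogonally: (0.0555975² + 0.0277483²)^½ ≈ 0.0621374 m.
That is 0.0621374 m = 6.2137 cm.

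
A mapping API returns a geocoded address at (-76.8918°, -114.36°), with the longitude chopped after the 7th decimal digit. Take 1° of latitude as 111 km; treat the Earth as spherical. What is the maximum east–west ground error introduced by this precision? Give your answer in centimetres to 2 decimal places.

0.25 centimetres

Truncating at 7 decimal places can drop up to a full unit in the last place, so the longitude may be off by as much as 1e-07°.
Parallels shrink by cos φ, so at 76.8918° a degree of longitude is 111000 × 0.2268 ≈ 25173.8 m.
So at most 1e-07° × 25173.8 ≈ 0.00251738 m east–west.
That is 0.00251738 m = 0.25174 cm.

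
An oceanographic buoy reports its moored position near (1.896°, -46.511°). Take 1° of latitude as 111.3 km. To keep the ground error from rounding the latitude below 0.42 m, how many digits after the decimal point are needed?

6

One degree of latitude covers 111300 m.
With N decimal places the half-ulp bound is 0.5·10⁻ᴺ°, or 0.5·10⁻ᴺ × 111300 m on the ground.
Setting 55650 × 10⁻ᴺ ≤ 0.42 gives 10ᴺ ≥ 1.325e+05, i.e. N ≥ 5.12.
At 5 places the error can reach 0.556 m, but 6 places keeps it to 0.0556 m.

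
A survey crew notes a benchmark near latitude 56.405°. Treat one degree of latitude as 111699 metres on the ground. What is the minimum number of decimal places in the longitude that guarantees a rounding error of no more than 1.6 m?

At 56.405° one degree of longitude covers 111699 × cos 56.405° ≈ 111699 × 0.5533 ≈ 61805.2 m.
Rounding to N decimal places gives at most 0.5 × 10⁻ᴺ degrees of error, i.e. 0.5 × 10⁻ᴺ × 61805.2 m.
Need 0.5 × 61805.2 × 10⁻ᴺ ≤ 1.6 → 10⁻ᴺ ≤ 5.178e-05, so N ≥ 4.29.
At 4 places the error can reach 3.09 m, but 5 places keeps it to 0.309 m.

5 decimal places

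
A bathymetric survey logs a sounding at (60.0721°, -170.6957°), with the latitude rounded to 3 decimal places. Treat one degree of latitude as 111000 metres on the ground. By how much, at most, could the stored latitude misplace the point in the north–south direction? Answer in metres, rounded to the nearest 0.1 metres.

55.5 metres

Rounding to 3 decimal places leaves the latitude within ±0.0005° of the true value.
So the N–S error is at most 0.0005 × 111000 = 55.5 m.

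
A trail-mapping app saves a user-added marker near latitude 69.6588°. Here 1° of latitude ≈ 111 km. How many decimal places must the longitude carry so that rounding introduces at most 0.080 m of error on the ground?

At 69.6588° one degree of longitude covers 111000 × cos 69.6588° ≈ 111000 × 0.3476 ≈ 38584.7 m.
N decimal places → at most half a unit in the last place, 0.5 × 10⁻ᴺ° = 38584.7/2 × 10⁻ᴺ m.
Setting 19292.4 × 10⁻ᴺ ≤ 0.080 gives 10ᴺ ≥ 2.412e+05, i.e. N ≥ 5.38.
N = 5 would give 0.193 m (too coarse); N = 6 gives 0.0193 m ≤ 0.080 m.

6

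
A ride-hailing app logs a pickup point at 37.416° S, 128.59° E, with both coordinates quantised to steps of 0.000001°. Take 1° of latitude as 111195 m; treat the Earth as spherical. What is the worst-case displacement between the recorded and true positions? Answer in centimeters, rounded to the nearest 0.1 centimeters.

With a 0.000001° grid the true value lies within half a step, ±0.000001°/2 = ±5e-07°, of the stored one.
North–south component: 5e-07° × 111195 = 0.0555975 m.
Longitude error → 5e-07 × 111195 × cos 37.416° = 5e-07 × 111195 × 0.7942 ≈ 0.044158 m.
Worst case both components are at the extreme and orthogonal: √(0.0555975² + 0.044158²) ≈ 0.0710001 m.
That is 0.0710001 m = 7.1 cm.

7.1 centimeters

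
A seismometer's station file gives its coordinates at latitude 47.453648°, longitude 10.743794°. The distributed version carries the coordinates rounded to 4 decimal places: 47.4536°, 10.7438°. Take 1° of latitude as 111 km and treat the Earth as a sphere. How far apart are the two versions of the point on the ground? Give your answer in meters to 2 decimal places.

5.35 meters

The latitude changed by +0.000048° and the longitude by -0.000006°.
North–south shift: 0.000048 × 111000 = 5.328 m.
East–west at this latitude: -0.000006° × 111000 × cos 47.4536° ≈ -0.000006 × 75056.8 = -0.450341 m.
Distance: √(5.328² + 0.450341²) ≈ 5.347 m.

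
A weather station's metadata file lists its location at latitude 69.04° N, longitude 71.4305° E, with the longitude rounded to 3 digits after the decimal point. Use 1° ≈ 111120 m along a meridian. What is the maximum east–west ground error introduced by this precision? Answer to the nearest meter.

20 meters

Rounding to 3 decimal places leaves the longitude within ±0.0005° of the true value.
Parallels shrink by cos φ, so at 69.04° a degree of longitude is 111120 × 0.3577 ≈ 39749.4 m.
So at most 0.0005° × 39749.4 ≈ 19.8747 m east–west.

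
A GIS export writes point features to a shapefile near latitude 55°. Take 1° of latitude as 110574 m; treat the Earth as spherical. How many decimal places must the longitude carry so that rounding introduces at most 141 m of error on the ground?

At 55° one degree of longitude covers 110574 × cos 55° ≈ 110574 × 0.5736 ≈ 63422.6 m.
N decimal places → at most half a unit in the last place, 0.5 × 10⁻ᴺ° = 63422.6/2 × 10⁻ᴺ m.
Need 0.5 × 63422.6 × 10⁻ᴺ ≤ 141 → 10⁻ᴺ ≤ 4.446e-03, so N ≥ 2.35.
N = 2 would give 317 m (too coarse); N = 3 gives 31.7 m ≤ 141 m.

3 decimal places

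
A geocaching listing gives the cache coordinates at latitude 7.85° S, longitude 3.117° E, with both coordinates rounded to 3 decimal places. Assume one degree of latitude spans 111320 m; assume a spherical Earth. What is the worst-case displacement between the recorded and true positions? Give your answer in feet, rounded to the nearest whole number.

257 feet

Rounding to 3 decimal places leaves each coordinate within ±0.0005° of the true value.
North–south component: 0.0005° × 111320 = 55.66 m.
East–west component at 7.85°: 0.0005° × 111320 × cos 7.85° ≈ 0.0005 × 110277 ≈ 55.1384 m.
Combining orthogonally: (55.66² + 55.1384²)^½ ≈ 78.3472 m.
In feet: 78.3472 m ÷ 0.3048 ≈ 257.04 ft.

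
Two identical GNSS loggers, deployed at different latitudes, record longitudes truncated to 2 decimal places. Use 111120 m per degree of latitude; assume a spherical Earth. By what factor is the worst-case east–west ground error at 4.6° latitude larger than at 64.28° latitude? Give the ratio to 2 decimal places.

Truncating at 2 decimal places can drop up to a full unit in the last place, so the longitude may be off by as much as 0.01°.
Error at 4.6° = 0.01° × 111120 × cos 4.6° ≈ 1111.2 × 0.9968 = 1107.6 m.
At 64.28°: 0.01° × 111120 × cos 64.28° = 0.01 × 111120 × 0.4340 ≈ 482.23 m.
Ratio: 1107.6 / 482.23 = cos 4.6° / cos 64.28° ≈ 2.2969.

2.30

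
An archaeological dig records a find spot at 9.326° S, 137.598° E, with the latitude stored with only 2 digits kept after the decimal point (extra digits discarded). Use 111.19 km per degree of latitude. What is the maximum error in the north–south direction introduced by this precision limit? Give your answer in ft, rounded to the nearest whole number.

3648 ft

Truncating at 2 decimal places can drop up to a full unit in the last place, so the latitude may be off by as much as 0.01°.
So the N–S error is at most 0.01 × 111190 = 1111.9 m.
Converting: 1111.9 m × 3.2808 ft/m ≈ 3648 ft.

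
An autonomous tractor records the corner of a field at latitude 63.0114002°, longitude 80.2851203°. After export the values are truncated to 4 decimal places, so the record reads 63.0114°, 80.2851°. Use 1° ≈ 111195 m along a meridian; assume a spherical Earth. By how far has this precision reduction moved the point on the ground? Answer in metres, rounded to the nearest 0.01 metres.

1.02 metres

Δlat = 63.0114002 − 63.0114 = +0.0000002°; Δlon = 80.2851203 − 80.2851 = +0.0000203°.
N–S: 0.0000002° × 111195 m/° = 0.022239 m.
E–W at 63.0114°: 0.0000203° × 111195 × cos 63.0114° = 0.0000203 × 111195 × 0.4538 ≈ 1.02437 m.
Hypotenuse of the two orthogonal shifts: √(0.022239² + 1.02437²) = 1.02462 m.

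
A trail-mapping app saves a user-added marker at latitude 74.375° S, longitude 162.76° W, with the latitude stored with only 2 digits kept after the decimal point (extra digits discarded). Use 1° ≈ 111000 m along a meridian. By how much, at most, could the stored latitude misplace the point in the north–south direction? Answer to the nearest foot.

Truncating at 2 decimal places can drop up to a full unit in the last place, so the latitude may be off by as much as 0.01°.
Along the meridian that is 0.01° × 111000 m/° = 1110 m.
Converting: 1110 m × 3.2808 ft/m ≈ 3641.7 ft.

3642 feet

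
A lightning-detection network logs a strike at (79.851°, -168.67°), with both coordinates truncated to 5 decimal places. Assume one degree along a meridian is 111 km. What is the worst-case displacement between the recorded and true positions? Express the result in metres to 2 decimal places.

1.13 metres

Truncating at 5 decimal places can drop up to a full unit in the last place, so each coordinate may be off by as much as 1e-05°.
North–south component: 1e-05° × 111000 = 1.11 m.
E–W at 79.851°: 1e-05° × 111000 × cos 79.851° = 1e-05 × 111000 × 0.1762 ≈ 0.195592 m.
Combining orthogonally: (1.11² + 0.195592²)^½ ≈ 1.1271 m.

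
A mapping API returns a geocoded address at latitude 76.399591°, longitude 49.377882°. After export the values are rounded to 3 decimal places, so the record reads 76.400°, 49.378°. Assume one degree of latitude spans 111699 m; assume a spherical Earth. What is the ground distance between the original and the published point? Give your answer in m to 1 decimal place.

The latitude changed by -0.000409° and the longitude by -0.000118°.
North–south shift: -0.000409 × 111699 = -45.6849 m.
East–west at this latitude: -0.000118° × 111699 × cos 76.4° ≈ -0.000118 × 26265.1 = -3.09929 m.
Combined displacement = (45.6849² + 3.09929²)^½ ≈ 45.7899 m.

45.8 m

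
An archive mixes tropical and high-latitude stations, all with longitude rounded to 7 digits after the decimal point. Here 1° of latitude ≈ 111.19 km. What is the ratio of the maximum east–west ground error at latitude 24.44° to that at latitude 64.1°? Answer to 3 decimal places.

Rounding to 7 decimal places leaves the longitude within ±5e-08° of the true value.
Error at 24.44° = 5e-08° × 111190 × cos 24.44° ≈ 0.0055595 × 0.9104 = 0.0050613 m.
Error at 64.1° = 5e-08° × 111190 × cos 64.1° ≈ 0.0055595 × 0.4368 = 0.0024284 m.
The ratio reduces to cos 24.44° / cos 64.1° = 0.9104/0.4368 ≈ 2.0842.

2.084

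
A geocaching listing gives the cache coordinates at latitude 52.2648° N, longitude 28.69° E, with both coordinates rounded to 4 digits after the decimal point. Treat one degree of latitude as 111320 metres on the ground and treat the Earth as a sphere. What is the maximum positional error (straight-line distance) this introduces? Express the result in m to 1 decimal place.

6.5 m

Rounding to 4 decimal places leaves each coordinate within ±5e-05° of the true value.
North–south component: 5e-05° × 111320 = 5.566 m.
E–W at 52.2648°: 5e-05° × 111320 × cos 52.2648° = 5e-05 × 111320 × 0.6120 ≈ 3.40646 m.
Combining orthogonally: (5.566² + 3.40646²)^½ ≈ 6.52567 m.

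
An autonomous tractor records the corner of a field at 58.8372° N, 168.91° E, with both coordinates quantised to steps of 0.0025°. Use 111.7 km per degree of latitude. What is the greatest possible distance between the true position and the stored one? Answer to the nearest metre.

157 metres

With a 0.0025° grid the true value lies within half a step, ±0.0025°/2 = ±0.00125°, of the stored one.
North–south component: 0.00125° × 111700 = 139.625 m.
East–west component at 58.8372°: 0.00125° × 111700 × cos 58.8372° ≈ 0.00125 × 57801.6 ≈ 72.252 m.
Combining orthogonally: (139.625² + 72.252²)^½ ≈ 157.212 m.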